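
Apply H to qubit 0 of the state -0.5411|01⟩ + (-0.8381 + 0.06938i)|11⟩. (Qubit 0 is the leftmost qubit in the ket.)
(-0.9752 + 0.04906i)|01⟩ + (0.21 - 0.04906i)|11⟩

H on qubit 0 mixes each pair of kets that differ only in qubit 0: amplitudes (a, b) of (|…0…⟩, |…1…⟩) become ((a + b)/√2, (a − b)/√2). Kets absent from the input have amplitude 0.
(|01⟩, |11⟩): (a, b) = (-0.5411, (-0.8381 + 0.06938i)) → ((-0.9752 + 0.04906i), (0.21 - 0.04906i))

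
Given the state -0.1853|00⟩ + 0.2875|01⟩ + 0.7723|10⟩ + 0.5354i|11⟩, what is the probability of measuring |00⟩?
0.03434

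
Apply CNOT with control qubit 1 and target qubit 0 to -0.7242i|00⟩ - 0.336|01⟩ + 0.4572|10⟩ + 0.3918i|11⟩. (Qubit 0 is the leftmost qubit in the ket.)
-0.7242i|00⟩ + 0.3918i|01⟩ + 0.4572|10⟩ - 0.336|11⟩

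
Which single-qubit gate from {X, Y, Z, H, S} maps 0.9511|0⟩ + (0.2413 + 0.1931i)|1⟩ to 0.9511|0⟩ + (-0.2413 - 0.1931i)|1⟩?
Z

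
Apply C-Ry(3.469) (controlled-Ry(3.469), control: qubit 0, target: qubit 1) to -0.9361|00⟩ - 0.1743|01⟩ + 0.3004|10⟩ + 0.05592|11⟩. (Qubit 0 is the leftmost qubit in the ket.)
-0.9361|00⟩ - 0.1743|01⟩ - 0.1041|10⟩ + 0.2873|11⟩

C-Ry(3.469) leaves the control-|0⟩ kets |00⟩, |01⟩ unchanged and applies Ry(3.469) to qubit 1 on the control-|1⟩ pair (|10⟩, |11⟩).
Ry(3.469) = [[cos(θ/2), −sin(θ/2)], [sin(θ/2), cos(θ/2)]]; θ = 3.469, cos(θ/2) ≈ -0.162973, sin(θ/2) ≈ 0.98663.
With a = amp(|10⟩) = 0.3004 and b = amp(|11⟩) = 0.05592:
new amp(|10⟩) = (-0.162973)·a + (-0.98663)·b = -0.1041
new amp(|11⟩) = (0.98663)·a + (-0.162973)·b = 0.2873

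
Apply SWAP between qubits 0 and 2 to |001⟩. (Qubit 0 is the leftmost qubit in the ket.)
|100⟩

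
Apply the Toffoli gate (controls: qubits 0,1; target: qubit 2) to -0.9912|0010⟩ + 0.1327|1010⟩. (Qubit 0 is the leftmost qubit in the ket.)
-0.9912|0010⟩ + 0.1327|1010⟩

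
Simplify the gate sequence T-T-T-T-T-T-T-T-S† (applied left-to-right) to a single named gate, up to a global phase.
S†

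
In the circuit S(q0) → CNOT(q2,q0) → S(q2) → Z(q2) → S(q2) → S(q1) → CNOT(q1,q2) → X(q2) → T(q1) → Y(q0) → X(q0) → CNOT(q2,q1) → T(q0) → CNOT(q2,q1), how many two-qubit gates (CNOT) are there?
4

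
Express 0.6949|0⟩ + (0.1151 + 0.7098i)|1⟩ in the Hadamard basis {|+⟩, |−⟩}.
(0.5728 + 0.5019i)|+⟩ + (0.41 - 0.5019i)|−⟩

With |ψ⟩ = α|0⟩ + β|1⟩, the Hadamard-basis coefficients are ⟨+|ψ⟩ = (α + β)/√2 and ⟨−|ψ⟩ = (α − β)/√2.
Here α = 0.6949, β = (0.1151 + 0.7098i): (α + β)/√2 = (0.5728 + 0.5019i), (α − β)/√2 = (0.41 - 0.5019i).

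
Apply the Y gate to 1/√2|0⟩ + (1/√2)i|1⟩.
1/√2|0⟩ + (1/√2)i|1⟩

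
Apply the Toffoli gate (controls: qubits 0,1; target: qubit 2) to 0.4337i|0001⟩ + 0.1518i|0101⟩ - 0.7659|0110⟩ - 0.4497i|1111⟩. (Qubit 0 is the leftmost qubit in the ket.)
0.4337i|0001⟩ + 0.1518i|0101⟩ - 0.7659|0110⟩ - 0.4497i|1101⟩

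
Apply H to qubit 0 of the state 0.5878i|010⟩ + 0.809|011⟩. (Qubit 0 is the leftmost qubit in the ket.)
0.4156i|010⟩ + 0.572|011⟩ + 0.4156i|110⟩ + 0.572|111⟩

H on qubit 0 mixes each pair of kets that differ only in qubit 0: amplitudes (a, b) of (|…0…⟩, |…1…⟩) become ((a + b)/√2, (a − b)/√2). Kets absent from the input have amplitude 0.
(|010⟩, |110⟩): (a, b) = (0.5878i, 0) → (0.4156i, 0.4156i)
(|011⟩, |111⟩): (a, b) = (0.809, 0) → (0.572, 0.572)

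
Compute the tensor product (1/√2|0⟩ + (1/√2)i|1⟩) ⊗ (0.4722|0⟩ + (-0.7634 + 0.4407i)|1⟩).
0.3339|00⟩ + (-0.5398 + 0.3116i)|01⟩ + 0.3339i|10⟩ + (-0.3116 - 0.5398i)|11⟩

amp(|b₁b₂…⟩) = product of the factor amplitudes for bits b₁, b₂, …; only kets whose every factor amplitude is nonzero survive.
|00⟩: (1/√2)(0.4722) = 0.3339
|01⟩: (1/√2)(-0.7634 + 0.4407i) = (-0.5398 + 0.3116i)
|10⟩: ((1/√2)i)(0.4722) = 0.3339i
|11⟩: ((1/√2)i)(-0.7634 + 0.4407i) = (-0.3116 - 0.5398i)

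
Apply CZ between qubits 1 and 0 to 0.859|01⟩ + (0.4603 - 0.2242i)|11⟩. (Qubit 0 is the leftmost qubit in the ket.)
0.859|01⟩ + (-0.4603 + 0.2242i)|11⟩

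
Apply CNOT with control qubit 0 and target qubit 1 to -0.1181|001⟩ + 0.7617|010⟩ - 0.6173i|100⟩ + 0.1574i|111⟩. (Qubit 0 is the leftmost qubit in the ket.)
-0.1181|001⟩ + 0.7617|010⟩ + 0.1574i|101⟩ - 0.6173i|110⟩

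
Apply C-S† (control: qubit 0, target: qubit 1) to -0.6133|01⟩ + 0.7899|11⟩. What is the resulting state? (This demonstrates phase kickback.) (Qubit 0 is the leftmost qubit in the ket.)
-0.6133|01⟩ - 0.7899i|11⟩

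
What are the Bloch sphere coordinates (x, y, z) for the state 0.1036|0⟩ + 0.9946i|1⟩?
(0, 0.2061, -0.9785)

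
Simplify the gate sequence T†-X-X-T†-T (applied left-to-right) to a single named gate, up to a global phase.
T†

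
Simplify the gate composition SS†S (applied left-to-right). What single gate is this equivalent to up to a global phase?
S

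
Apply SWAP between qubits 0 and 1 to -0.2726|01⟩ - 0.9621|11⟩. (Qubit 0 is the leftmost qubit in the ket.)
-0.2726|10⟩ - 0.9621|11⟩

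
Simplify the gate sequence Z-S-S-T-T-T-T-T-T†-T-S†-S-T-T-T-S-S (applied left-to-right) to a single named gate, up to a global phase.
Z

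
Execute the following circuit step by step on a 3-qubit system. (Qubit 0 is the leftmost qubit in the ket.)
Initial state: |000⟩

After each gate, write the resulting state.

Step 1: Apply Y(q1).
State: i|010⟩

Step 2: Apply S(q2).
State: i|010⟩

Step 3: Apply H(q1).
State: (1/√2)i|000⟩ - (1/√2)i|010⟩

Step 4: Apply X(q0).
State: (1/√2)i|100⟩ - (1/√2)i|110⟩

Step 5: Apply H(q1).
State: i|110⟩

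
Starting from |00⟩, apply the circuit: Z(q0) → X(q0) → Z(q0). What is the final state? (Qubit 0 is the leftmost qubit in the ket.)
-|10⟩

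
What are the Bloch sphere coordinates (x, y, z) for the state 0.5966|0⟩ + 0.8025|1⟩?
(0.9575, 0, -0.2881)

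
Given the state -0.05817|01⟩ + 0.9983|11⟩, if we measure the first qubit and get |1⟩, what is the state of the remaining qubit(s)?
|1⟩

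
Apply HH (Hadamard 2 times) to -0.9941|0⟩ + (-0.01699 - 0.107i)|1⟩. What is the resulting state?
-0.9941|0⟩ + (-0.01699 - 0.107i)|1⟩

H² = I, so an even number of Hadamards cancels: H^2 = I and the state is unchanged.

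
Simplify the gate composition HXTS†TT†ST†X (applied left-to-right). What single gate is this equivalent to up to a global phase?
H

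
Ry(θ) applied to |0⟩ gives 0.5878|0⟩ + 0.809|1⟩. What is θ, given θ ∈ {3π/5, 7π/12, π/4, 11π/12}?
3π/5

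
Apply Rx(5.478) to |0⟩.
-0.92|0⟩ - 0.3918i|1⟩

Rx(5.478) = [[cos(θ/2), −i·sin(θ/2)], [−i·sin(θ/2), cos(θ/2)]]; θ = 5.478, cos(θ/2) ≈ -0.920048, sin(θ/2) ≈ 0.391805.
With a = amp(|0⟩) = 1 and b = amp(|1⟩) = 0:
new amp(|0⟩) = (-0.920048)·a + (-0.391805i)·b = -0.92
new amp(|1⟩) = (-0.391805i)·a + (-0.920048)·b = -0.3918i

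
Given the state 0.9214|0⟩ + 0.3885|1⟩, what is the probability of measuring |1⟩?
0.1509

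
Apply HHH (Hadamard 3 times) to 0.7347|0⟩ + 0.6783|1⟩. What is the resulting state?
0.9991|0⟩ + 0.03988|1⟩

H² = I, so H^3 = H: a single Hadamard. With (a, b) = (0.7347, 0.6783), H gives ((a + b)/√2, (a − b)/√2) = (0.9991, 0.03988).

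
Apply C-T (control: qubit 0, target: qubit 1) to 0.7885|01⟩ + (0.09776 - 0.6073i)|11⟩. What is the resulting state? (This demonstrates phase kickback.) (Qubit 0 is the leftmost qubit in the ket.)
0.7885|01⟩ + (0.4986 - 0.3603i)|11⟩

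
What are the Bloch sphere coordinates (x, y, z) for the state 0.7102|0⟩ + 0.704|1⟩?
(1, 0, 0.008768)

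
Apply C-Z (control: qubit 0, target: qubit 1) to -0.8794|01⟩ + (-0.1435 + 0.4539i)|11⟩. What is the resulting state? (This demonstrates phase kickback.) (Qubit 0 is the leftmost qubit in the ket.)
-0.8794|01⟩ + (0.1435 - 0.4539i)|11⟩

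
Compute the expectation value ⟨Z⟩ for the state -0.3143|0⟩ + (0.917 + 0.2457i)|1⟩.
-0.8025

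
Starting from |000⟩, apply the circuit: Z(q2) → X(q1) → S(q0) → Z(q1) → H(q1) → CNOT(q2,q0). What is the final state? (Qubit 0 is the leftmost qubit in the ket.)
-1/√2|000⟩ + 1/√2|010⟩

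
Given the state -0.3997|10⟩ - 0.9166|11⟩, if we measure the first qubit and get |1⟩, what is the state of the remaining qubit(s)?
-0.3997|0⟩ - 0.9166|1⟩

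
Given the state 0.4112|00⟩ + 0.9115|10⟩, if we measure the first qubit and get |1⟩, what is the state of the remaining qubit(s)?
|0⟩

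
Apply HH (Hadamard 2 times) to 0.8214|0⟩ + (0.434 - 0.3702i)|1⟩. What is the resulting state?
0.8214|0⟩ + (0.434 - 0.3702i)|1⟩

H² = I, so an even number of Hadamards cancels: H^2 = I and the state is unchanged.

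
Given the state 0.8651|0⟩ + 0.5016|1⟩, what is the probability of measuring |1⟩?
0.2516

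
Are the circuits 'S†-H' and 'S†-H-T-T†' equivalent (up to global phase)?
Yes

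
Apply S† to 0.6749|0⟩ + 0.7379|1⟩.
0.6749|0⟩ - 0.7379i|1⟩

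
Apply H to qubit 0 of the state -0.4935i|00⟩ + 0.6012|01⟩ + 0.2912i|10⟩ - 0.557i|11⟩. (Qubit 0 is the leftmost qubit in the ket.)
-0.143i|00⟩ + (0.4251 - 0.3939i)|01⟩ - 0.5549i|10⟩ + (0.4251 + 0.3939i)|11⟩

H on qubit 0 mixes each pair of kets that differ only in qubit 0: amplitudes (a, b) of (|…0…⟩, |…1…⟩) become ((a + b)/√2, (a − b)/√2). Kets absent from the input have amplitude 0.
(|00⟩, |10⟩): (a, b) = (-0.4935i, 0.2912i) → (-0.143i, -0.5549i)
(|01⟩, |11⟩): (a, b) = (0.6012, -0.557i) → ((0.4251 - 0.3939i), (0.4251 + 0.3939i))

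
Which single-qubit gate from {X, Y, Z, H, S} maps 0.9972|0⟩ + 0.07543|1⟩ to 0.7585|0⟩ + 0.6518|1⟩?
H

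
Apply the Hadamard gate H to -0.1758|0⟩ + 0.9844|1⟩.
0.5718|0⟩ - 0.8204|1⟩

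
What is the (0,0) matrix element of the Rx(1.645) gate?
0.6804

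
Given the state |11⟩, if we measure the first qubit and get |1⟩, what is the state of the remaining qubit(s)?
|1⟩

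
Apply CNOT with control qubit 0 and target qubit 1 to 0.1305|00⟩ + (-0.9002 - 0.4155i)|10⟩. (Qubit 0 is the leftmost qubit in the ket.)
0.1305|00⟩ + (-0.9002 - 0.4155i)|11⟩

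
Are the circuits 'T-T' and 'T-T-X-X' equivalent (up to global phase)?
Yes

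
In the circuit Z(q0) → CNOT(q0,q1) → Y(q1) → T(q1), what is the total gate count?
4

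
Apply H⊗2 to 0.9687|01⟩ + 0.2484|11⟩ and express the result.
0.6086|00⟩ - 0.6086|01⟩ + 0.3602|10⟩ - 0.3602|11⟩

H⊗2 gives amp(|y⟩) = (1/2) Σ_x (−1)^(x·y) amp(|x⟩), where x·y is the number of positions in which both x and y have a 1.
|00⟩: (0.9687 + 0.2484)/2 = 0.6086
|01⟩: (-0.9687 - 0.2484)/2 = -0.6086
|10⟩: (0.9687 - 0.2484)/2 = 0.3602
|11⟩: (-0.9687 + 0.2484)/2 = -0.3602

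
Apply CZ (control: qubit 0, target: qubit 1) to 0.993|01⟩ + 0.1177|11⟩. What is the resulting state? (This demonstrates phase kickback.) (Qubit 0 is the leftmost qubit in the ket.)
0.993|01⟩ - 0.1177|11⟩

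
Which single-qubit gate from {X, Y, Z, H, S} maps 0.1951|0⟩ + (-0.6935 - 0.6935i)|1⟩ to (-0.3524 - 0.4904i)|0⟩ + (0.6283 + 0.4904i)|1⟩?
H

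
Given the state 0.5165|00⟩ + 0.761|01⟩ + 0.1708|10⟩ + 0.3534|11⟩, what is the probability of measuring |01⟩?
0.5791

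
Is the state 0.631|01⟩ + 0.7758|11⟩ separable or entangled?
Separable

Writing the state as a|00⟩ + b|01⟩ + c|10⟩ + d|11⟩, it is a product state iff ad − bc = 0.
Here (a, b, c, d) = (0, 0.631, 0, 0.7758): ad − bc = (0)(0.7758) − (0.631)(0) = 0, so the state is separable.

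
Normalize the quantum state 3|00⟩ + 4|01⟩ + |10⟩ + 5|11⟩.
0.4201|00⟩ + 0.5601|01⟩ + 0.14|10⟩ + 0.7001|11⟩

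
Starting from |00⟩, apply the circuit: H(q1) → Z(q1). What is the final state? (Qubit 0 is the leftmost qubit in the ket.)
1/√2|00⟩ - 1/√2|01⟩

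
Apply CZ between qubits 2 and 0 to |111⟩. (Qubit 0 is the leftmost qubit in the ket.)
-|111⟩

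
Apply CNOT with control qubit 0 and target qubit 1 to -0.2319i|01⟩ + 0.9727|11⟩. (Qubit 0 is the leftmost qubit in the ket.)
-0.2319i|01⟩ + 0.9727|10⟩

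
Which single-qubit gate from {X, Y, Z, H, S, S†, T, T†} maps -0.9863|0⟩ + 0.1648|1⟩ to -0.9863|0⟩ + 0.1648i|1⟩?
S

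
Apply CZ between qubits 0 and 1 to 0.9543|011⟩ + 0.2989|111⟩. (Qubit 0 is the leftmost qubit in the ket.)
0.9543|011⟩ - 0.2989|111⟩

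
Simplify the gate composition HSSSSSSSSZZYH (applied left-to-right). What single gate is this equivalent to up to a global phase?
Y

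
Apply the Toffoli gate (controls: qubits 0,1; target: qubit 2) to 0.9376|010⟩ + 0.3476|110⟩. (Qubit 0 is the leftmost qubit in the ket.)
0.9376|010⟩ + 0.3476|111⟩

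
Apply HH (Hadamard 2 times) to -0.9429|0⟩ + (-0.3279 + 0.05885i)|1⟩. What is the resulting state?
-0.9429|0⟩ + (-0.3279 + 0.05885i)|1⟩

H² = I, so an even number of Hadamards cancels: H^2 = I and the state is unchanged.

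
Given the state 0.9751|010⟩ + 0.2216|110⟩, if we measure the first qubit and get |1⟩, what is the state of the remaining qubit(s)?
|10⟩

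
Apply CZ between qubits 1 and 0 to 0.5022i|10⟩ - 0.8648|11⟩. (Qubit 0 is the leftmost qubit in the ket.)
0.5022i|10⟩ + 0.8648|11⟩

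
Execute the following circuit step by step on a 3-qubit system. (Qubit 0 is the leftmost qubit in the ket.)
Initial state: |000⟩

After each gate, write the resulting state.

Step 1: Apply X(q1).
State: |010⟩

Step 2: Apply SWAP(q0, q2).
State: |010⟩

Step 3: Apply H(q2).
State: 1/√2|010⟩ + 1/√2|011⟩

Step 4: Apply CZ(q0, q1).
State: 1/√2|010⟩ + 1/√2|011⟩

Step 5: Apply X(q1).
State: 1/√2|000⟩ + 1/√2|001⟩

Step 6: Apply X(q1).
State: 1/√2|010⟩ + 1/√2|011⟩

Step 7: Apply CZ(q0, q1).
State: 1/√2|010⟩ + 1/√2|011⟩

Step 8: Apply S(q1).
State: (1/√2)i|010⟩ + (1/√2)i|011⟩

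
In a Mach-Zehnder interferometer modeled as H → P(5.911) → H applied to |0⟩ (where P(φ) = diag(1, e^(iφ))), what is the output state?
(0.9658 - 0.1818i)|0⟩ + (0.03423 + 0.1818i)|1⟩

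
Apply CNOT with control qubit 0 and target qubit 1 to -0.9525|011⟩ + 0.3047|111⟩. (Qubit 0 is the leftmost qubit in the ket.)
-0.9525|011⟩ + 0.3047|101⟩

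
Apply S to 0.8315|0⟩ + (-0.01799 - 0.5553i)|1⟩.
0.8315|0⟩ + (0.5553 - 0.01799i)|1⟩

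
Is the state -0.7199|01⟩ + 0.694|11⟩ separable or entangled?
Separable

Writing the state as a|00⟩ + b|01⟩ + c|10⟩ + d|11⟩, it is a product state iff ad − bc = 0.
Here (a, b, c, d) = (0, -0.7199, 0, 0.694): ad − bc = (0)(0.694) − (-0.7199)(0) = 0, so the state is separable.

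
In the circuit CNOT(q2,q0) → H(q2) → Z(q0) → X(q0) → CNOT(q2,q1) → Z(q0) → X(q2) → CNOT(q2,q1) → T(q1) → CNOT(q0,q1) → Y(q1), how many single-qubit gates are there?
7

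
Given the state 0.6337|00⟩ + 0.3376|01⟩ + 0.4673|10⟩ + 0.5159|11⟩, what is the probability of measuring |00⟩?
0.4016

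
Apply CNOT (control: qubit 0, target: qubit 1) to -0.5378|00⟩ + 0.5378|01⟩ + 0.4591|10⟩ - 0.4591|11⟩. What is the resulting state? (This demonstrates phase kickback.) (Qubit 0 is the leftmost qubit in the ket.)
-0.5378|00⟩ + 0.5378|01⟩ - 0.4591|10⟩ + 0.4591|11⟩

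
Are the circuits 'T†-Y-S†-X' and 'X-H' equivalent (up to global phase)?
No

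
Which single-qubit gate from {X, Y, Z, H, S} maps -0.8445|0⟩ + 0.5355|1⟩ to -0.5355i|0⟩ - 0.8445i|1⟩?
Y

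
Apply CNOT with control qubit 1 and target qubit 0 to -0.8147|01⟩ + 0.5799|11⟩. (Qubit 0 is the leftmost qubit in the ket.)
0.5799|01⟩ - 0.8147|11⟩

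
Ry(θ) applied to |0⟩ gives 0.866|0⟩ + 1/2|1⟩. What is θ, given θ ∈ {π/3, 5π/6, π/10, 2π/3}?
π/3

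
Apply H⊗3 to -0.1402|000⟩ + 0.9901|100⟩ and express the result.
0.3005|000⟩ + 0.3005|001⟩ + 0.3005|010⟩ + 0.3005|011⟩ - 0.3996|100⟩ - 0.3996|101⟩ - 0.3996|110⟩ - 0.3996|111⟩

H⊗3 gives amp(|y⟩) = (1/2√2) Σ_x (−1)^(x·y) amp(|x⟩), where x·y is the number of positions in which both x and y have a 1.
|000⟩: (-0.1402 + 0.9901)/(2√2) = 0.3005
|001⟩: (-0.1402 + 0.9901)/(2√2) = 0.3005
|010⟩: (-0.1402 + 0.9901)/(2√2) = 0.3005
|011⟩: (-0.1402 + 0.9901)/(2√2) = 0.3005
|100⟩: (-0.1402 - 0.9901)/(2√2) = -0.3996
|101⟩: (-0.1402 - 0.9901)/(2√2) = -0.3996
|110⟩: (-0.1402 - 0.9901)/(2√2) = -0.3996
|111⟩: (-0.1402 - 0.9901)/(2√2) = -0.3996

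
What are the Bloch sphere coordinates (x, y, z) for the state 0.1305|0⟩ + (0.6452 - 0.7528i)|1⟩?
(0.1684, -0.1965, -0.966)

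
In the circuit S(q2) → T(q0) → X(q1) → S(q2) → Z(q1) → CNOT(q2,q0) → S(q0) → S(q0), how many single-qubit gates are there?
7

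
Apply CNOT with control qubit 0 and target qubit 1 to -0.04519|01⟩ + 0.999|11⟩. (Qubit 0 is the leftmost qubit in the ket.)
-0.04519|01⟩ + 0.999|10⟩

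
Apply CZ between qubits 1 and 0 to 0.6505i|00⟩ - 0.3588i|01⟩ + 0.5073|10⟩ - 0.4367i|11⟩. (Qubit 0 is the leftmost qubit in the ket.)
0.6505i|00⟩ - 0.3588i|01⟩ + 0.5073|10⟩ + 0.4367i|11⟩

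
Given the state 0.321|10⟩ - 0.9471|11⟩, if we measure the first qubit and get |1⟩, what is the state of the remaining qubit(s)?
0.321|0⟩ - 0.9471|1⟩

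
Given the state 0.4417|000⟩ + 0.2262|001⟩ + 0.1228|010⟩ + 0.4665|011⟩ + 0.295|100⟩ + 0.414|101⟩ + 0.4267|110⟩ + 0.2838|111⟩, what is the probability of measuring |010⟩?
0.01508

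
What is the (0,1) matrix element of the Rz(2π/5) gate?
0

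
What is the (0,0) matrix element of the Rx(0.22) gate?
0.994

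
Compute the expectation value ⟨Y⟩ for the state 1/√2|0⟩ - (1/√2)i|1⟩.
-1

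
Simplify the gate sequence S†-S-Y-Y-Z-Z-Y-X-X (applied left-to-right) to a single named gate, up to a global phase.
Y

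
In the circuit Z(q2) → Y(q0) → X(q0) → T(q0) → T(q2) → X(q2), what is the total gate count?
6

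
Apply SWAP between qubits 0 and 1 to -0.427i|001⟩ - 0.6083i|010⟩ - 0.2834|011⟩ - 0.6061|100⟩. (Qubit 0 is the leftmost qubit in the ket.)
-0.427i|001⟩ - 0.6061|010⟩ - 0.6083i|100⟩ - 0.2834|101⟩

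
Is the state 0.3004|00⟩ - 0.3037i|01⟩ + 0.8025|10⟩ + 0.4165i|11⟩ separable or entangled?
Entangled

Writing the state as a|00⟩ + b|01⟩ + c|10⟩ + d|11⟩, it is a product state iff ad − bc = 0.
Here (a, b, c, d) = (0.3004, -0.3037i, 0.8025, 0.4165i): ad − bc = (0.3004)(0.4165i) − (-0.3037i)(0.8025) = 0.3688i ≠ 0, so the state is entangled.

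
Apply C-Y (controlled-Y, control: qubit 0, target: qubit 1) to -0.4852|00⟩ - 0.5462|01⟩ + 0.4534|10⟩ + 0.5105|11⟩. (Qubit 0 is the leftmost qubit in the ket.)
-0.4852|00⟩ - 0.5462|01⟩ - 0.5105i|10⟩ + 0.4534i|11⟩

C-Y leaves the control-|0⟩ kets |00⟩, |01⟩ unchanged and applies Y to qubit 1 on the control-|1⟩ pair (|10⟩, |11⟩).
Y = [[0, -i], [i, 0]].
With a = amp(|10⟩) = 0.4534 and b = amp(|11⟩) = 0.5105:
new amp(|10⟩) = (-i)·b = -0.5105i
new amp(|11⟩) = (i)·a = 0.4534i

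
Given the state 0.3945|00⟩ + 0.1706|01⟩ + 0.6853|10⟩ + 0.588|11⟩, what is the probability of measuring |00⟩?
0.1556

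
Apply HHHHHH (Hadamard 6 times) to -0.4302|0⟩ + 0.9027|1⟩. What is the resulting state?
-0.4302|0⟩ + 0.9027|1⟩

H² = I, so an even number of Hadamards cancels: H^6 = I and the state is unchanged.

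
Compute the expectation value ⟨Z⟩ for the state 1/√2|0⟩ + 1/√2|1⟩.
0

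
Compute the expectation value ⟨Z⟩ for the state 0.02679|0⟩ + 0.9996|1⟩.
-0.9985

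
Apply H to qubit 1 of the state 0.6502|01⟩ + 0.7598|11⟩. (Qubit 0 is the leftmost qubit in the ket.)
0.4598|00⟩ - 0.4598|01⟩ + 0.5373|10⟩ - 0.5373|11⟩

H on qubit 1 mixes each pair of kets that differ only in qubit 1: amplitudes (a, b) of (|…0…⟩, |…1…⟩) become ((a + b)/√2, (a − b)/√2). Kets absent from the input have amplitude 0.
(|00⟩, |01⟩): (a, b) = (0, 0.6502) → (0.4598, -0.4598)
(|10⟩, |11⟩): (a, b) = (0, 0.7598) → (0.5373, -0.5373)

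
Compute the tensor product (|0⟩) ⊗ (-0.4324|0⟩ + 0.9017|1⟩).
-0.4324|00⟩ + 0.9017|01⟩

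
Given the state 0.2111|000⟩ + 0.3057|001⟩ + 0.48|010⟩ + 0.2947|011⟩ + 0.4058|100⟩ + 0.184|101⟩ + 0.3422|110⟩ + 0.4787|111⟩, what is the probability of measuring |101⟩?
0.03386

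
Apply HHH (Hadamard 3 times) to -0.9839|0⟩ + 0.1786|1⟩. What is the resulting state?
-0.5694|0⟩ - 0.822|1⟩

H² = I, so H^3 = H: a single Hadamard. With (a, b) = (-0.9839, 0.1786), H gives ((a + b)/√2, (a − b)/√2) = (-0.5694, -0.822).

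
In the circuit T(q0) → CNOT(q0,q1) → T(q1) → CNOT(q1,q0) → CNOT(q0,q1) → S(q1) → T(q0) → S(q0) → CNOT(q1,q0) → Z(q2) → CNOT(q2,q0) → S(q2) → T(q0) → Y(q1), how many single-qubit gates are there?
9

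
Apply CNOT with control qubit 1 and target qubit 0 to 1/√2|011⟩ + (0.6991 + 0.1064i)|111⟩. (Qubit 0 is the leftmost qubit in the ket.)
(0.6991 + 0.1064i)|011⟩ + 1/√2|111⟩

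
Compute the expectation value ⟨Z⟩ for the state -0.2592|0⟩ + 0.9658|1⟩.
-0.8656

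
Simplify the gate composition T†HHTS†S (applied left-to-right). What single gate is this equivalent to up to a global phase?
I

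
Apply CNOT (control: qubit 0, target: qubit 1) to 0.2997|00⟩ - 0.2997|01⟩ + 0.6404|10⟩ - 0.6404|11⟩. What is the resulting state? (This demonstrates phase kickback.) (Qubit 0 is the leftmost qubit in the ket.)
0.2997|00⟩ - 0.2997|01⟩ - 0.6404|10⟩ + 0.6404|11⟩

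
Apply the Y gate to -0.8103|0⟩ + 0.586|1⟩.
-0.586i|0⟩ - 0.8103i|1⟩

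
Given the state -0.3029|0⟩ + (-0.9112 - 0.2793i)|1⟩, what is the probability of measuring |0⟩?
0.09175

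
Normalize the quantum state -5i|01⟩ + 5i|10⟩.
-(1/√2)i|01⟩ + (1/√2)i|10⟩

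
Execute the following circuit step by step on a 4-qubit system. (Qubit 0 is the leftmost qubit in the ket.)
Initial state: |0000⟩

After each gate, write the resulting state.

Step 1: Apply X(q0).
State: |1000⟩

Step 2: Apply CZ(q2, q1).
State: |1000⟩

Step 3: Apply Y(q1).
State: i|1100⟩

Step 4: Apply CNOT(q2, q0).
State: i|1100⟩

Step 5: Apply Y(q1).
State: |1000⟩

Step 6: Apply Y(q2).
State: i|1010⟩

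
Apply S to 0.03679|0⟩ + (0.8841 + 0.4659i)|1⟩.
0.03679|0⟩ + (-0.4659 + 0.8841i)|1⟩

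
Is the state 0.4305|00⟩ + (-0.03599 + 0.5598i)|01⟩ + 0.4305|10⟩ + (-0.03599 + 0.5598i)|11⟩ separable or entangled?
Separable

Writing the state as a|00⟩ + b|01⟩ + c|10⟩ + d|11⟩, it is a product state iff ad − bc = 0.
Here (a, b, c, d) = (0.4305, (-0.03599 + 0.5598i), 0.4305, (-0.03599 + 0.5598i)): ad − bc = (0.4305)(-0.03599 + 0.5598i) − (-0.03599 + 0.5598i)(0.4305) = 0, so the state is separable.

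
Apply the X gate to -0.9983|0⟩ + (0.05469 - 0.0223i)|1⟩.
(0.05469 - 0.0223i)|0⟩ - 0.9983|1⟩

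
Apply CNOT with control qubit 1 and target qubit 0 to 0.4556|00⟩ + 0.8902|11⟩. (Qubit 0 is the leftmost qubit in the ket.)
0.4556|00⟩ + 0.8902|01⟩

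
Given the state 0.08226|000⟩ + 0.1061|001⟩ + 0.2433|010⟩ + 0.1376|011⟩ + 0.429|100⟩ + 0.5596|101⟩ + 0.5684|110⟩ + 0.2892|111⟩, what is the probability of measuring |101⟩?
0.3132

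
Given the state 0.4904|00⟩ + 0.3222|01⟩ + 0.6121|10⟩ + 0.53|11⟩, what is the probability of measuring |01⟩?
0.1038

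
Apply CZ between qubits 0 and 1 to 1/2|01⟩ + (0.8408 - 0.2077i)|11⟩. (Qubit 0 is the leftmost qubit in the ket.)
1/2|01⟩ + (-0.8408 + 0.2077i)|11⟩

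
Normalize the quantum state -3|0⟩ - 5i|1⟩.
-0.5145|0⟩ - 0.8575i|1⟩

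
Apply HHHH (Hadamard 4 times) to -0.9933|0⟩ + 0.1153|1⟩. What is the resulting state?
-0.9933|0⟩ + 0.1153|1⟩

H² = I, so an even number of Hadamards cancels: H^4 = I and the state is unchanged.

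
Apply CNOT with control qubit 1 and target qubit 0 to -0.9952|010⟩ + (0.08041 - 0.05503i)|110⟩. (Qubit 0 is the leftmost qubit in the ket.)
(0.08041 - 0.05503i)|010⟩ - 0.9952|110⟩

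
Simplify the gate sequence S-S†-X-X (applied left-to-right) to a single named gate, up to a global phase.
I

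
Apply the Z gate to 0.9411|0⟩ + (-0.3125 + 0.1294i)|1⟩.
0.9411|0⟩ + (0.3125 - 0.1294i)|1⟩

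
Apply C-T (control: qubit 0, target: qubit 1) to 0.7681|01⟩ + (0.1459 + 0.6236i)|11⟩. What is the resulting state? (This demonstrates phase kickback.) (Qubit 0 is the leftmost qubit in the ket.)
0.7681|01⟩ + (-0.3378 + 0.5441i)|11⟩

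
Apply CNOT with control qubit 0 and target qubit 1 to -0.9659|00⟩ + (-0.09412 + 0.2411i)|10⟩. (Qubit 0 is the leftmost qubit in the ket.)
-0.9659|00⟩ + (-0.09412 + 0.2411i)|11⟩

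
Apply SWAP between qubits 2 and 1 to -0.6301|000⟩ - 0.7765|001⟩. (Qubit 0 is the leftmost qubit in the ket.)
-0.6301|000⟩ - 0.7765|010⟩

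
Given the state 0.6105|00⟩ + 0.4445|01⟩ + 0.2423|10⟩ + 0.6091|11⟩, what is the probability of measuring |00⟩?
0.3727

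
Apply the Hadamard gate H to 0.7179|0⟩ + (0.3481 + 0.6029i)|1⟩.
(0.7538 + 0.4263i)|0⟩ + (0.2615 - 0.4263i)|1⟩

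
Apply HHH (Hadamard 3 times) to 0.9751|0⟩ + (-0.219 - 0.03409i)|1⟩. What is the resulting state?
(0.5346 - 0.02411i)|0⟩ + (0.8444 + 0.02411i)|1⟩

H² = I, so H^3 = H: a single Hadamard. With (a, b) = (0.9751, (-0.219 - 0.03409i)), H gives ((a + b)/√2, (a − b)/√2) = ((0.5346 - 0.02411i), (0.8444 + 0.02411i)).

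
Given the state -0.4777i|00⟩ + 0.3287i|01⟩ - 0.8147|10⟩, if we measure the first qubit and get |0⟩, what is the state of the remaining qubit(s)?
-0.8238i|0⟩ + 0.5669i|1⟩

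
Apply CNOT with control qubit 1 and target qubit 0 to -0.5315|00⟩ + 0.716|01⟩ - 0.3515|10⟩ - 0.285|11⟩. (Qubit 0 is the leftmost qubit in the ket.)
-0.5315|00⟩ - 0.285|01⟩ - 0.3515|10⟩ + 0.716|11⟩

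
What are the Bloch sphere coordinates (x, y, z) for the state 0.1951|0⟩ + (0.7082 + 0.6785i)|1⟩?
(0.2763, 0.2648, -0.9238)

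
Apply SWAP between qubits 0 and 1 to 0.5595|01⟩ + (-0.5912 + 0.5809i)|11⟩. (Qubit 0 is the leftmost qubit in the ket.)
0.5595|10⟩ + (-0.5912 + 0.5809i)|11⟩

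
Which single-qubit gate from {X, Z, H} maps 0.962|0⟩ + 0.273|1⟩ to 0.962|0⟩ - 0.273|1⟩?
Z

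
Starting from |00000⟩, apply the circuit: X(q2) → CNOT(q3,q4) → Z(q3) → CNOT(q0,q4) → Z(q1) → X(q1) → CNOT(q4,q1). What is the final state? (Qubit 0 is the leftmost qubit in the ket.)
|01100⟩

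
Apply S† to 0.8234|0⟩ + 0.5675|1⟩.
0.8234|0⟩ - 0.5675i|1⟩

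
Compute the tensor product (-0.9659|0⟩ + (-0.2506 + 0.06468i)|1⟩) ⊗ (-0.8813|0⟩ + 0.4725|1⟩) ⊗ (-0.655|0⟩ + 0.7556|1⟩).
-0.5576|000⟩ + 0.6432|001⟩ + 0.2989|010⟩ - 0.3448|011⟩ + (-0.1447 + 0.03734i)|100⟩ + (0.1669 - 0.04307i)|101⟩ + (0.07756 - 0.02002i)|110⟩ + (-0.08947 + 0.02309i)|111⟩

amp(|b₁b₂…⟩) = product of the factor amplitudes for bits b₁, b₂, …; only kets whose every factor amplitude is nonzero survive.
|000⟩: (-0.9659)(-0.8813)(-0.655) = -0.5576
|001⟩: (-0.9659)(-0.8813)(0.7556) = 0.6432
|010⟩: (-0.9659)(0.4725)(-0.655) = 0.2989
|011⟩: (-0.9659)(0.4725)(0.7556) = -0.3448
|100⟩: (-0.2506 + 0.06468i)(-0.8813)(-0.655) = (-0.1447 + 0.03734i)
|101⟩: (-0.2506 + 0.06468i)(-0.8813)(0.7556) = (0.1669 - 0.04307i)
|110⟩: (-0.2506 + 0.06468i)(0.4725)(-0.655) = (0.07756 - 0.02002i)
|111⟩: (-0.2506 + 0.06468i)(0.4725)(0.7556) = (-0.08947 + 0.02309i)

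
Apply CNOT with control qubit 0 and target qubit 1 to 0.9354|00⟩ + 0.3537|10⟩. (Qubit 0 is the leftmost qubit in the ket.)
0.9354|00⟩ + 0.3537|11⟩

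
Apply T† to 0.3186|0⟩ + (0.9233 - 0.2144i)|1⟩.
0.3186|0⟩ + (0.5013 - 0.8045i)|1⟩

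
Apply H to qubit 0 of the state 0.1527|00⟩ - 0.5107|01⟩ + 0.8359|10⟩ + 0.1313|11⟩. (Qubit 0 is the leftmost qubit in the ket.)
0.699|00⟩ - 0.2683|01⟩ - 0.4831|10⟩ - 0.454|11⟩

H on qubit 0 mixes each pair of kets that differ only in qubit 0: amplitudes (a, b) of (|…0…⟩, |…1…⟩) become ((a + b)/√2, (a − b)/√2). Kets absent from the input have amplitude 0.
(|00⟩, |10⟩): (a, b) = (0.1527, 0.8359) → (0.699, -0.4831)
(|01⟩, |11⟩): (a, b) = (-0.5107, 0.1313) → (-0.2683, -0.454)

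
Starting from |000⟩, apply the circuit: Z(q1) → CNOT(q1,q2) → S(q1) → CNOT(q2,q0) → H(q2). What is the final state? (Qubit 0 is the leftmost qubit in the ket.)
1/√2|000⟩ + 1/√2|001⟩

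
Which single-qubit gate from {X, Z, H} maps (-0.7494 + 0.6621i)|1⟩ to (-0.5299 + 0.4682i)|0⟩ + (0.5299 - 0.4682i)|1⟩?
H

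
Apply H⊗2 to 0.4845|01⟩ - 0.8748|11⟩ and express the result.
-0.1952|00⟩ + 0.1952|01⟩ + 0.6797|10⟩ - 0.6797|11⟩

H⊗2 gives amp(|y⟩) = (1/2) Σ_x (−1)^(x·y) amp(|x⟩), where x·y is the number of positions in which both x and y have a 1.
|00⟩: (0.4845 - 0.8748)/2 = -0.1952
|01⟩: (-0.4845 + 0.8748)/2 = 0.1952
|10⟩: (0.4845 + 0.8748)/2 = 0.6797
|11⟩: (-0.4845 - 0.8748)/2 = -0.6797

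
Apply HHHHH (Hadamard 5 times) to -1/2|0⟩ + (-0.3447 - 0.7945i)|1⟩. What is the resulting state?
(-0.5973 - 0.5618i)|0⟩ + (-0.1098 + 0.5618i)|1⟩

H² = I, so H^5 = H: a single Hadamard. With (a, b) = (-1/2, (-0.3447 - 0.7945i)), H gives ((a + b)/√2, (a − b)/√2) = ((-0.5973 - 0.5618i), (-0.1098 + 0.5618i)).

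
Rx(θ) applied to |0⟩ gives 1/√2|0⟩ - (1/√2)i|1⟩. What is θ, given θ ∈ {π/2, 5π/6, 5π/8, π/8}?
π/2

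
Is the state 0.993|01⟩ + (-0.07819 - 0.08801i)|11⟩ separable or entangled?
Separable

Writing the state as a|00⟩ + b|01⟩ + c|10⟩ + d|11⟩, it is a product state iff ad − bc = 0.
Here (a, b, c, d) = (0, 0.993, 0, (-0.07819 - 0.08801i)): ad − bc = (0)(-0.07819 - 0.08801i) − (0.993)(0) = 0, so the state is separable.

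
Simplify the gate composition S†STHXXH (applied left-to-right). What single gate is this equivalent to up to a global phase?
T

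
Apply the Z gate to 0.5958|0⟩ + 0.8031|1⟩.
0.5958|0⟩ - 0.8031|1⟩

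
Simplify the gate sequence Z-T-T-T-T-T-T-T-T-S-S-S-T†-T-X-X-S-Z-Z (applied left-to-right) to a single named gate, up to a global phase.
Z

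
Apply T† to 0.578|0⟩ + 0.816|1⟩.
0.578|0⟩ + (0.577 - 0.577i)|1⟩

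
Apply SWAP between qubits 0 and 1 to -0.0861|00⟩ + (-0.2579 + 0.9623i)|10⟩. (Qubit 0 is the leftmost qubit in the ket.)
-0.0861|00⟩ + (-0.2579 + 0.9623i)|01⟩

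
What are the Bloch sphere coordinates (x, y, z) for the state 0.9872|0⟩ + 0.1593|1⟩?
(0.3145, 0, 0.9492)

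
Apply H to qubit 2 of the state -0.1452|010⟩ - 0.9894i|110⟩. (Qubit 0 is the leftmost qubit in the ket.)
-0.1027|010⟩ - 0.1027|011⟩ - 0.6996i|110⟩ - 0.6996i|111⟩

H on qubit 2 mixes each pair of kets that differ only in qubit 2: amplitudes (a, b) of (|…0…⟩, |…1…⟩) become ((a + b)/√2, (a − b)/√2). Kets absent from the input have amplitude 0.
(|010⟩, |011⟩): (a, b) = (-0.1452, 0) → (-0.1027, -0.1027)
(|110⟩, |111⟩): (a, b) = (-0.9894i, 0) → (-0.6996i, -0.6996i)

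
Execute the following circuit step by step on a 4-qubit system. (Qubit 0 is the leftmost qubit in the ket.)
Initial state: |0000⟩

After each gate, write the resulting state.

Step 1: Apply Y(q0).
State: i|1000⟩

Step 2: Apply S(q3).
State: i|1000⟩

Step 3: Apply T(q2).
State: i|1000⟩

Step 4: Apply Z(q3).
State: i|1000⟩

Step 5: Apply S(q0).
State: -|1000⟩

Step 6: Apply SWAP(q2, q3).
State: -|1000⟩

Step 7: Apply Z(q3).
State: -|1000⟩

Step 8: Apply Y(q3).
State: -i|1001⟩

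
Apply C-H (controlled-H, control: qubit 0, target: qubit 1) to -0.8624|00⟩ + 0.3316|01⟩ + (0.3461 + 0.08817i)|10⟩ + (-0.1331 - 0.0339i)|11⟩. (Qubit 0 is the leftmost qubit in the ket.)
-0.8624|00⟩ + 0.3316|01⟩ + (0.1506 + 0.03837i)|10⟩ + (0.3388 + 0.08632i)|11⟩

C-H leaves the control-|0⟩ kets |00⟩, |01⟩ unchanged and applies H to qubit 1 on the control-|1⟩ pair (|10⟩, |11⟩).
H = [[1/√2, 1/√2], [1/√2, -1/√2]].
With a = amp(|10⟩) = (0.3461 + 0.08817i) and b = amp(|11⟩) = (-0.1331 - 0.0339i):
new amp(|10⟩) = (1/√2)·a + (1/√2)·b = (0.1506 + 0.03837i)
new amp(|11⟩) = (1/√2)·a + (-1/√2)·b = (0.3388 + 0.08632i)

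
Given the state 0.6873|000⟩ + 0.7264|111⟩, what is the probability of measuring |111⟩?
0.5277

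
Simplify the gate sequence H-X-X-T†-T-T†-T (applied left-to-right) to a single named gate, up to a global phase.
H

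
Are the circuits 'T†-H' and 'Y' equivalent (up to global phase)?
No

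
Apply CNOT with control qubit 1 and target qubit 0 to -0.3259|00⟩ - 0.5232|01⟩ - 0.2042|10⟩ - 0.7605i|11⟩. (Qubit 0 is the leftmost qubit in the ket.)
-0.3259|00⟩ - 0.7605i|01⟩ - 0.2042|10⟩ - 0.5232|11⟩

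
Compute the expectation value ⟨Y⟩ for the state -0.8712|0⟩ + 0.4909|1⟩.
0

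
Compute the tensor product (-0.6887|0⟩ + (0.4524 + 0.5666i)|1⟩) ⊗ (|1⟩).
-0.6887|01⟩ + (0.4524 + 0.5666i)|11⟩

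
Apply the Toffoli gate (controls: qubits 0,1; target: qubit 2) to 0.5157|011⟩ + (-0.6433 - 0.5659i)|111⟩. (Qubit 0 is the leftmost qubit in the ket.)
0.5157|011⟩ + (-0.6433 - 0.5659i)|110⟩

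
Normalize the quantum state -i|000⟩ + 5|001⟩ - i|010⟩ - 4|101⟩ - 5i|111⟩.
-0.1213i|000⟩ + 0.6063|001⟩ - 0.1213i|010⟩ - 0.4851|101⟩ - 0.6063i|111⟩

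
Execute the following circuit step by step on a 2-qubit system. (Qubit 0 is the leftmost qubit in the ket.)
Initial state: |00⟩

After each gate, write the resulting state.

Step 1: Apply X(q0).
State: |10⟩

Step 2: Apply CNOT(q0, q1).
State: |11⟩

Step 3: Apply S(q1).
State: i|11⟩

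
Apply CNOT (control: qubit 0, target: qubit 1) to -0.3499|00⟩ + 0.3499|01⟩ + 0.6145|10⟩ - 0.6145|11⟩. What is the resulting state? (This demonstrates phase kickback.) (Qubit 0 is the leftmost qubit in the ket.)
-0.3499|00⟩ + 0.3499|01⟩ - 0.6145|10⟩ + 0.6145|11⟩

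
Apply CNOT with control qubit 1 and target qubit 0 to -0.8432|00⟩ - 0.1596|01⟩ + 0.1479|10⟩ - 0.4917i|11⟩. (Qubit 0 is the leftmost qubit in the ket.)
-0.8432|00⟩ - 0.4917i|01⟩ + 0.1479|10⟩ - 0.1596|11⟩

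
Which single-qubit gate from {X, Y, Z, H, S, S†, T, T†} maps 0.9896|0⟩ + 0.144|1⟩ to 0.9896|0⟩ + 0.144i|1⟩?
S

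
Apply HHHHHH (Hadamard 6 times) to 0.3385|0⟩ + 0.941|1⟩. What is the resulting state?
0.3385|0⟩ + 0.941|1⟩

H² = I, so an even number of Hadamards cancels: H^6 = I and the state is unchanged.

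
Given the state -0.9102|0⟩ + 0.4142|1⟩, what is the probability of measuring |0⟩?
0.8285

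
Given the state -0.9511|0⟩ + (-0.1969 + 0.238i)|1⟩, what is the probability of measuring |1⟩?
0.09541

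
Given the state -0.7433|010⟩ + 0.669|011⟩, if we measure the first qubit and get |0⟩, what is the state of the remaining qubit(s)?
-0.7433|10⟩ + 0.669|11⟩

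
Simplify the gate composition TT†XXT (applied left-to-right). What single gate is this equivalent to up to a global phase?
T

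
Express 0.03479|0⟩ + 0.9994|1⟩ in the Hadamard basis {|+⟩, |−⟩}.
0.7313|+⟩ - 0.6821|−⟩

With |ψ⟩ = α|0⟩ + β|1⟩, the Hadamard-basis coefficients are ⟨+|ψ⟩ = (α + β)/√2 and ⟨−|ψ⟩ = (α − β)/√2.
Here α = 0.03479, β = 0.9994: (α + β)/√2 = 0.7313, (α − β)/√2 = -0.6821.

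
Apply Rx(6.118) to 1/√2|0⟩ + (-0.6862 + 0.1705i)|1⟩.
(-0.6906 + 0.05661i)|0⟩ + (0.6839 - 0.2283i)|1⟩

Rx(6.118) = [[cos(θ/2), −i·sin(θ/2)], [−i·sin(θ/2), cos(θ/2)]]; θ = 6.118, cos(θ/2) ≈ -0.996591, sin(θ/2) ≈ 0.0824988.
With a = amp(|0⟩) = 1/√2 and b = amp(|1⟩) = (-0.6862 + 0.1705i):
new amp(|0⟩) = (-0.996591)·a + (-0.0824988i)·b = (-0.6906 + 0.05661i)
new amp(|1⟩) = (-0.0824988i)·a + (-0.996591)·b = (0.6839 - 0.2283i)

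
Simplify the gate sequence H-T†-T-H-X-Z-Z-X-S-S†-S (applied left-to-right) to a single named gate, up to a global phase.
S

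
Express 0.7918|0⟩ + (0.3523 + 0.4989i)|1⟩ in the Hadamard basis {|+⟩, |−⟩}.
(0.809 + 0.3528i)|+⟩ + (0.3108 - 0.3528i)|−⟩

With |ψ⟩ = α|0⟩ + β|1⟩, the Hadamard-basis coefficients are ⟨+|ψ⟩ = (α + β)/√2 and ⟨−|ψ⟩ = (α − β)/√2.
Here α = 0.7918, β = (0.3523 + 0.4989i): (α + β)/√2 = (0.809 + 0.3528i), (α − β)/√2 = (0.3108 - 0.3528i).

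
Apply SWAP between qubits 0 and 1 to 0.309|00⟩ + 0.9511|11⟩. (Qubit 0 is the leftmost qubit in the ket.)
0.309|00⟩ + 0.9511|11⟩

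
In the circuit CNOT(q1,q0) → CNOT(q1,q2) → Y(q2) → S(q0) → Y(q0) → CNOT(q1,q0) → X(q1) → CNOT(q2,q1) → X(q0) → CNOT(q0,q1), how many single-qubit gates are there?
5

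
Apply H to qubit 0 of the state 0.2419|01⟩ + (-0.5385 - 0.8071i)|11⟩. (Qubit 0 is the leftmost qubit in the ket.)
(-0.2097 - 0.5707i)|01⟩ + (0.5518 + 0.5707i)|11⟩

H on qubit 0 mixes each pair of kets that differ only in qubit 0: amplitudes (a, b) of (|…0…⟩, |…1…⟩) become ((a + b)/√2, (a − b)/√2). Kets absent from the input have amplitude 0.
(|01⟩, |11⟩): (a, b) = (0.2419, (-0.5385 - 0.8071i)) → ((-0.2097 - 0.5707i), (0.5518 + 0.5707i))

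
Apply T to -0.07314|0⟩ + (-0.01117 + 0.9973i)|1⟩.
-0.07314|0⟩ + (-0.7131 + 0.6973i)|1⟩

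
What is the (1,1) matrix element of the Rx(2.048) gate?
0.52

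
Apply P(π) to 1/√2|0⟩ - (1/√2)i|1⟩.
1/√2|0⟩ + (1/√2)i|1⟩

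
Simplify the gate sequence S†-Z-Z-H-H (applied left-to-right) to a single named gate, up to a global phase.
S†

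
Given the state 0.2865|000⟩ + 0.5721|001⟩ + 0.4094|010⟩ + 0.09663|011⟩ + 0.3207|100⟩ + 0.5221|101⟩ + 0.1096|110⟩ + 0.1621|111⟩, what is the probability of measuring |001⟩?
0.3273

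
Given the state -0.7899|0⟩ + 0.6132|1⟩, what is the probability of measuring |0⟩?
0.6239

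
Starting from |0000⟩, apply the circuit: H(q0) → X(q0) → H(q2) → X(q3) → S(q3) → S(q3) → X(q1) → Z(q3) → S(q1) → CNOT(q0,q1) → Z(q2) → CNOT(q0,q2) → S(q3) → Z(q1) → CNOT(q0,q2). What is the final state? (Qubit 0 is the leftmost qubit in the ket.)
1/2|0101⟩ - 1/2|0111⟩ - 1/2|1001⟩ + 1/2|1011⟩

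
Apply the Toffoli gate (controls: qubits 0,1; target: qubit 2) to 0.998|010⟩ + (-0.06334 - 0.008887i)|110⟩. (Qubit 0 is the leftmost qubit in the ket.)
0.998|010⟩ + (-0.06334 - 0.008887i)|111⟩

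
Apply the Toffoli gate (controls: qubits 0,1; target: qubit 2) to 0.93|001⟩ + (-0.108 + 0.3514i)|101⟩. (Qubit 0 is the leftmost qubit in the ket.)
0.93|001⟩ + (-0.108 + 0.3514i)|101⟩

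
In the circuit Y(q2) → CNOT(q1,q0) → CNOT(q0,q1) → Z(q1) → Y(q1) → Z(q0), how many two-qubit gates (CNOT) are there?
2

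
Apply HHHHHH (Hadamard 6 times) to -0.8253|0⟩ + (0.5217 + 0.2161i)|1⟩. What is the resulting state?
-0.8253|0⟩ + (0.5217 + 0.2161i)|1⟩

H² = I, so an even number of Hadamards cancels: H^6 = I and the state is unchanged.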